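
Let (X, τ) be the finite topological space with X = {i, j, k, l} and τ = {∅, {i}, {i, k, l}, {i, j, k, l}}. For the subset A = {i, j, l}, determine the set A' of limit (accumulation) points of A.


A' = {j, k, l}

For each x ∈ X, list the open sets U ∈ τ with x ∈ U, then check whether U ∩ (A ∖ {x}) ≠ ∅ for every such U.
  x = i: open {i} ∋ x has {i} ∩ (A ∖ {i}) = ∅, so x is NOT a limit point.
  x = j: opens ∋ x are {i, j, k, l}; each meets A ∖ {j}, so x IS a limit point.
  x = k: opens ∋ x are {i, k, l}, {i, j, k, l}; each meets A ∖ {k}, so x IS a limit point.
  x = l: opens ∋ x are {i, k, l}, {i, j, k, l}; each meets A ∖ {l}, so x IS a limit point.
Collecting: A' = {j, k, l}.


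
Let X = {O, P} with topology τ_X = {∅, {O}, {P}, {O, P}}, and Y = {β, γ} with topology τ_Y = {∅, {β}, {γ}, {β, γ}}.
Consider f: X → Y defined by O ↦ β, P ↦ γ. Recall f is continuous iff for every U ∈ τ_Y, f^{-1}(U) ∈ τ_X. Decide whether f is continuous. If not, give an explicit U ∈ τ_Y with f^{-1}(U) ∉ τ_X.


f IS continuous.

Compute f^{-1}(U) for each U ∈ τ_Y:
  U = ∅: f^{-1}(U) = ∅ ∈ τ_X ✓.
  U = {β}: f^{-1}(U) = {O} ∈ τ_X ✓.
  U = {γ}: f^{-1}(U) = {P} ∈ τ_X ✓.
  U = {β, γ}: f^{-1}(U) = {O, P} ∈ τ_X ✓.
Every preimage lies in τ_X, so f IS continuous.


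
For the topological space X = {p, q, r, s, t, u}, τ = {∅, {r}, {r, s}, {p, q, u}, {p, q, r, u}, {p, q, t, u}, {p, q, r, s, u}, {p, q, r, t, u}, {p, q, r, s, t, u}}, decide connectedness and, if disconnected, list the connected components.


(X, τ) is disconnected; components = [{r, s}, {p, q, t, u}].

Find clopen sets (U ∈ τ with X ∖ U ∈ τ):
  U = ∅, X ∖ U = {p, q, r, s, t, u} — both open, so U is clopen.
  U = {r, s}, X ∖ U = {p, q, t, u} — both open, so U is clopen.
  U = {p, q, t, u}, X ∖ U = {r, s} — both open, so U is clopen.
  U = {p, q, r, s, t, u}, X ∖ U = ∅ — both open, so U is clopen.
Nontrivial clopen(s) exist: e.g. {p, q, t, u}. So (X, τ) is disconnected.
Compute connected components by grouping points that agree on all clopens:
  component: {r, s}
  component: {p, q, t, u}


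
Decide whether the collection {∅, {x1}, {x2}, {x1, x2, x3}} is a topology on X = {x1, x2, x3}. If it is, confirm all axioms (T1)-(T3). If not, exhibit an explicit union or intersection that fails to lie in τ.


τ is NOT a topology on X.

Axiom (T1): ∅ ∈ τ? Yes; X ∈ τ? Yes.
Axiom (T2/T3): check pairwise unions and intersections of members of τ.
Counterexample for (T2): {x1} ∪ {x2} = {x1, x2} ∉ τ. Therefore τ is NOT a topology.


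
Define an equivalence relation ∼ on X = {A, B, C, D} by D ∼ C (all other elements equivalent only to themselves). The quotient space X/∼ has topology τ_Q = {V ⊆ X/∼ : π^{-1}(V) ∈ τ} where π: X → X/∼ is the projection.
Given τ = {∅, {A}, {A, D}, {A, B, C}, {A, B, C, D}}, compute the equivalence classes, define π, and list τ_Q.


X/∼ = {[A], [B], [C=D]}; |τ_Q| = 3.

Equivalence classes: [A], [B], [C=D].
Quotient map π: X → X/∼ sends A ↦ [A], B ↦ [B], C ↦ [C=D], D ↦ [C=D].
For each subset V ⊆ X/∼, compute π^{-1}(V) ⊆ X and check whether π^{-1}(V) ∈ τ. V is open in τ_Q iff π^{-1}(V) ∈ τ.
  V = {}: π^{-1}(V) = ∅ ∈ τ ✓.
  V = {[A]}: π^{-1}(V) = {A} ∈ τ ✓.
  V = {[B]}: π^{-1}(V) = {B} ∉ τ ✗.
  V = {[A], [B]}: π^{-1}(V) = {A, B} ∉ τ ✗.
  V = {[C=D]}: π^{-1}(V) = {C, D} ∉ τ ✗.
  V = {[A], [C=D]}: π^{-1}(V) = {A, C, D} ∉ τ ✗.
  V = {[B], [C=D]}: π^{-1}(V) = {B, C, D} ∉ τ ✗.
  V = {[A], [B], [C=D]}: π^{-1}(V) = {A, B, C, D} ∈ τ ✓.
Open sets in the quotient: τ_Q = {{}, {[A]}, {[A], [B], [C=D]}} (3 elements).


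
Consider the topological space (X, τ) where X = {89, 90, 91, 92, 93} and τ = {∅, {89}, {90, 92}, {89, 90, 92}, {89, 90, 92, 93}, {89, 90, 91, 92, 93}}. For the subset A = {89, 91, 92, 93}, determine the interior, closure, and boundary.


int(A) = {89}, cl(A) = {89, 90, 91, 92, 93}, ∂A = {90, 91, 92, 93}.

Closed sets in (X, τ) are complements of opens:
  closed(X, τ) = {∅, {91}, {91, 93}, {89, 91, 93}, {90, 91, 92, 93}, {89, 90, 91, 92, 93}}.
int(A) = ⋃ {U ∈ τ : U ⊆ A}. Opens contained in A: ∅, {89}.
Taking the union of these: int(A) = {89}.
cl(A) = ⋂ {C closed : A ⊆ C}. Closed sets containing A: {89, 90, 91, 92, 93}.
Intersecting these: cl(A) = {89, 90, 91, 92, 93}.
∂A = cl(A) ∖ int(A) = {89, 90, 91, 92, 93} ∖ {89} = {90, 91, 92, 93}.


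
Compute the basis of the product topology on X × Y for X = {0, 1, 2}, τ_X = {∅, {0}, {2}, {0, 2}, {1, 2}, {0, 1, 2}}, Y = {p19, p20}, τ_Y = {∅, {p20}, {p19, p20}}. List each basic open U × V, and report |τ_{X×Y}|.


Basis B = {∅ × ∅, {0} × {p20}, {2} × {p20}, {0} × {p19, p20}, {0, 2} × {p20}, {1, 2} × {p20}, {2} × {p19, p20}, {0, 1, 2} × {p20}, {0, 2} × {p19, p20}, {1, 2} × {p19, p20}, {0, 1, 2} × {p19, p20}}; |τ_{X×Y}| = 18.

Enumerate products U × V with U ∈ τ_X, V ∈ τ_Y (deduplicated):
  ∅ × ∅ = {} (∅)
  {0} × {p20} = {(0,p20)}
  {2} × {p20} = {(2,p20)}
  {0} × {p19, p20} = {(0,p19), (0,p20)}
  {0, 2} × {p20} = {(0,p20), (2,p20)}
  {1, 2} × {p20} = {(1,p20), (2,p20)}
  {2} × {p19, p20} = {(2,p19), (2,p20)}
  {0, 1, 2} × {p20} = {(0,p20), (1,p20), (2,p20)}
  {0, 2} × {p19, p20} = {(0,p19), (0,p20), (2,p19), (2,p20)}
  {1, 2} × {p19, p20} = {(1,p19), (1,p20), (2,p19), (2,p20)}
  {0, 1, 2} × {p19, p20} = {(0,p19), (0,p20), (1,p19), (1,p20), (2,p19), (2,p20)}
These 11 distinct sets form the basis B.
Close under arbitrary unions to get τ_{X×Y}; counting gives |τ_{X×Y}| = 18.


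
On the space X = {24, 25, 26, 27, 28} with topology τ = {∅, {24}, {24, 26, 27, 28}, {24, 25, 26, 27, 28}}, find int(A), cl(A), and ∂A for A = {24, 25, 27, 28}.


int(A) = {24}, cl(A) = {24, 25, 26, 27, 28}, ∂A = {25, 26, 27, 28}.

Closed sets in (X, τ) are complements of opens:
  closed(X, τ) = {∅, {25}, {25, 26, 27, 28}, {24, 25, 26, 27, 28}}.
int(A) = ⋃ {U ∈ τ : U ⊆ A}. Opens contained in A: ∅, {24}.
Taking the union of these: int(A) = {24}.
cl(A) = ⋂ {C closed : A ⊆ C}. Closed sets containing A: {24, 25, 26, 27, 28}.
Intersecting these: cl(A) = {24, 25, 26, 27, 28}.
∂A = cl(A) ∖ int(A) = {24, 25, 26, 27, 28} ∖ {24} = {25, 26, 27, 28}.


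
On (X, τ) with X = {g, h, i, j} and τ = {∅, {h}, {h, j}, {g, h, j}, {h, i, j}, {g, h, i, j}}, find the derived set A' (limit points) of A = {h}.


A' = {g, i, j}

For each x ∈ X, list the open sets U ∈ τ with x ∈ U, then check whether U ∩ (A ∖ {x}) ≠ ∅ for every such U.
  x = g: opens ∋ x are {g, h, j}, {g, h, i, j}; each meets A ∖ {g}, so x IS a limit point.
  x = h: open {h} ∋ x has {h} ∩ (A ∖ {h}) = ∅, so x is NOT a limit point.
  x = i: opens ∋ x are {h, i, j}, {g, h, i, j}; each meets A ∖ {i}, so x IS a limit point.
  x = j: opens ∋ x are {h, j}, {g, h, j}, {h, i, j}, {g, h, i, j}; each meets A ∖ {j}, so x IS a limit point.
Collecting: A' = {g, i, j}.


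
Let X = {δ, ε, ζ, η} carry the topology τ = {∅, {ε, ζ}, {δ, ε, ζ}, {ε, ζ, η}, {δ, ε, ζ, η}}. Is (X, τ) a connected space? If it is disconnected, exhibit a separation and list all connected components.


(X, τ) is connected.

Find clopen sets (U ∈ τ with X ∖ U ∈ τ):
  U = ∅, X ∖ U = {δ, ε, ζ, η} — both open, so U is clopen.
  U = {δ, ε, ζ, η}, X ∖ U = ∅ — both open, so U is clopen.
Only trivial clopens (∅ and X) exist, so (X, τ) is connected.
Compute connected components by grouping points that agree on all clopens:
  component: {δ, ε, ζ, η}


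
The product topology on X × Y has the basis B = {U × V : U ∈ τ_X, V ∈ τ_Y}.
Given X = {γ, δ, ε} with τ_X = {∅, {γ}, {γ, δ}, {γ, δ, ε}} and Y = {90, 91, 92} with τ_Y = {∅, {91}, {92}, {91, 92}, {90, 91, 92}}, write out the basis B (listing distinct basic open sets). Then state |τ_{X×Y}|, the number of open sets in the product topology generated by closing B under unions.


Basis B = {∅ × ∅, {γ} × {91}, {γ} × {92}, {γ} × {91, 92}, {γ, δ} × {91}, {γ, δ} × {92}, {γ} × {90, 91, 92}, {γ, δ, ε} × {91}, {γ, δ, ε} × {92}, {γ, δ} × {91, 92}, {γ, δ} × {90, 91, 92}, {γ, δ, ε} × {91, 92}, {γ, δ, ε} × {90, 91, 92}}; |τ_{X×Y}| = 30.

Enumerate products U × V with U ∈ τ_X, V ∈ τ_Y (deduplicated):
  ∅ × ∅ = {} (∅)
  {γ} × {91} = {(γ,91)}
  {γ} × {92} = {(γ,92)}
  {γ} × {91, 92} = {(γ,91), (γ,92)}
  {γ, δ} × {91} = {(γ,91), (δ,91)}
  {γ, δ} × {92} = {(γ,92), (δ,92)}
  {γ} × {90, 91, 92} = {(γ,90), (γ,91), (γ,92)}
  {γ, δ, ε} × {91} = {(γ,91), (δ,91), (ε,91)}
  {γ, δ, ε} × {92} = {(γ,92), (δ,92), (ε,92)}
  {γ, δ} × {91, 92} = {(γ,91), (γ,92), (δ,91), (δ,92)}
  {γ, δ} × {90, 91, 92} = {(γ,90), (γ,91), (γ,92), (δ,90), (δ,91), (δ,92)}
  {γ, δ, ε} × {91, 92} = {(γ,91), (γ,92), (δ,91), (δ,92), (ε,91), (ε,92)}
  {γ, δ, ε} × {90, 91, 92} = {(γ,90), (γ,91), (γ,92), (δ,90), (δ,91), (δ,92), (ε,90), (ε,91), (ε,92)}
These 13 distinct sets form the basis B.
Close under arbitrary unions to get τ_{X×Y}; counting gives |τ_{X×Y}| = 30.


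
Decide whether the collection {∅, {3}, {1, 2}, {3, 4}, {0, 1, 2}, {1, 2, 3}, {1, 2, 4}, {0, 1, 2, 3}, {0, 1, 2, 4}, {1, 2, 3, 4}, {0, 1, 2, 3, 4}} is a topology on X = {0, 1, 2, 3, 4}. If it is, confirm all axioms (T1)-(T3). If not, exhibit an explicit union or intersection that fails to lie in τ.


τ is NOT a topology on X.

Axiom (T1): ∅ ∈ τ? Yes; X ∈ τ? Yes.
Axiom (T2/T3): check pairwise unions and intersections of members of τ.
Counterexample for (T3): {3, 4} ∩ {1, 2, 4} = {4} ∉ τ. Therefore τ is NOT a topology.


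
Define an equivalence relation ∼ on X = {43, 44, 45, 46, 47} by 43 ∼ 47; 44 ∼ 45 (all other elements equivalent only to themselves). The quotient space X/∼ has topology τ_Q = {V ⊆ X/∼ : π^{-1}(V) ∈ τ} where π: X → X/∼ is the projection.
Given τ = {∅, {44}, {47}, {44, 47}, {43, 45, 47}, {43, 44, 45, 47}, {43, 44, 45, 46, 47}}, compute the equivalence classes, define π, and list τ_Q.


X/∼ = {[43=47], [44=45], [46]}; |τ_Q| = 3.

Equivalence classes: [43=47], [44=45], [46].
Quotient map π: X → X/∼ sends 43 ↦ [43=47], 44 ↦ [44=45], 45 ↦ [44=45], 46 ↦ [46], 47 ↦ [43=47].
For each subset V ⊆ X/∼, compute π^{-1}(V) ⊆ X and check whether π^{-1}(V) ∈ τ. V is open in τ_Q iff π^{-1}(V) ∈ τ.
  V = {}: π^{-1}(V) = ∅ ∈ τ ✓.
  V = {[43=47]}: π^{-1}(V) = {43, 47} ∉ τ ✗.
  V = {[44=45]}: π^{-1}(V) = {44, 45} ∉ τ ✗.
  V = {[43=47], [44=45]}: π^{-1}(V) = {43, 44, 45, 47} ∈ τ ✓.
  V = {[46]}: π^{-1}(V) = {46} ∉ τ ✗.
  V = {[43=47], [46]}: π^{-1}(V) = {43, 46, 47} ∉ τ ✗.
  V = {[44=45], [46]}: π^{-1}(V) = {44, 45, 46} ∉ τ ✗.
  V = {[43=47], [44=45], [46]}: π^{-1}(V) = {43, 44, 45, 46, 47} ∈ τ ✓.
Open sets in the quotient: τ_Q = {{}, {[43=47], [44=45]}, {[43=47], [44=45], [46]}} (3 elements).


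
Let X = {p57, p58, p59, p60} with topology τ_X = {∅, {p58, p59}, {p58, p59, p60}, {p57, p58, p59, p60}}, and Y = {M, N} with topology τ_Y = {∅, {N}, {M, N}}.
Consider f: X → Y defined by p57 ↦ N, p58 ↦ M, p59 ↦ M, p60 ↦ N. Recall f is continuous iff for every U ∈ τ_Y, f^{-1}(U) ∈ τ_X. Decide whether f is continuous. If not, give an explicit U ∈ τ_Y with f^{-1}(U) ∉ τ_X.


f is NOT continuous.

Compute f^{-1}(U) for each U ∈ τ_Y:
  U = ∅: f^{-1}(U) = ∅ ∈ τ_X ✓.
  U = {N}: f^{-1}(U) = {p57, p60} ∉ τ_X ✗.
  U = {M, N}: f^{-1}(U) = {p57, p58, p59, p60} ∈ τ_X ✓.
Found U = {N} with f^{-1}(U) = {p57, p60} not in τ_X. Therefore f is NOT continuous.


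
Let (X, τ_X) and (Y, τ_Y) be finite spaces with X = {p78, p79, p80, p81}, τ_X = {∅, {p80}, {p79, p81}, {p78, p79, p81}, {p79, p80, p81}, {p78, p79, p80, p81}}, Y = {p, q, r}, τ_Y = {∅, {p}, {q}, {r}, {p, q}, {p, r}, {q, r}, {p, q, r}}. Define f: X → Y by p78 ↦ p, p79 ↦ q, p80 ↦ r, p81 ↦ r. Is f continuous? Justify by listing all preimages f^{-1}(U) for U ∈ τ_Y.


f is NOT continuous.

Compute f^{-1}(U) for each U ∈ τ_Y:
  U = ∅: f^{-1}(U) = ∅ ∈ τ_X ✓.
  U = {p}: f^{-1}(U) = {p78} ∉ τ_X ✗.
  U = {q}: f^{-1}(U) = {p79} ∉ τ_X ✗.
  U = {r}: f^{-1}(U) = {p80, p81} ∉ τ_X ✗.
  U = {p, q}: f^{-1}(U) = {p78, p79} ∉ τ_X ✗.
  U = {p, r}: f^{-1}(U) = {p78, p80, p81} ∉ τ_X ✗.
  U = {q, r}: f^{-1}(U) = {p79, p80, p81} ∈ τ_X ✓.
  U = {p, q, r}: f^{-1}(U) = {p78, p79, p80, p81} ∈ τ_X ✓.
Found U = {p} with f^{-1}(U) = {p78} not in τ_X. Therefore f is NOT continuous.


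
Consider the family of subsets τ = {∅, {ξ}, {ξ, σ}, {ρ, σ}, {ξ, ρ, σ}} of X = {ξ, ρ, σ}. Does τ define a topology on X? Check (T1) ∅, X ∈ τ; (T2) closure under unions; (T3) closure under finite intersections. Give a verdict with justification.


τ is NOT a topology on X.

Axiom (T1): ∅ ∈ τ? Yes; X ∈ τ? Yes.
Axiom (T2/T3): check pairwise unions and intersections of members of τ.
Counterexample for (T3): {ξ, σ} ∩ {ρ, σ} = {σ} ∉ τ. Therefore τ is NOT a topology.


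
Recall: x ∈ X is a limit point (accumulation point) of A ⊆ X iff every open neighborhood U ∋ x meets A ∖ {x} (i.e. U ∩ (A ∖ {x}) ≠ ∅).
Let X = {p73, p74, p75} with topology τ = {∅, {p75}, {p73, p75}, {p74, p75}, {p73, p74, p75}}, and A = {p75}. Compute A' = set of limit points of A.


A' = {p73, p74}

For each x ∈ X, list the open sets U ∈ τ with x ∈ U, then check whether U ∩ (A ∖ {x}) ≠ ∅ for every such U.
  x = p73: opens ∋ x are {p73, p75}, {p73, p74, p75}; each meets A ∖ {p73}, so x IS a limit point.
  x = p74: opens ∋ x are {p74, p75}, {p73, p74, p75}; each meets A ∖ {p74}, so x IS a limit point.
  x = p75: open {p75} ∋ x has {p75} ∩ (A ∖ {p75}) = ∅, so x is NOT a limit point.
Collecting: A' = {p73, p74}.


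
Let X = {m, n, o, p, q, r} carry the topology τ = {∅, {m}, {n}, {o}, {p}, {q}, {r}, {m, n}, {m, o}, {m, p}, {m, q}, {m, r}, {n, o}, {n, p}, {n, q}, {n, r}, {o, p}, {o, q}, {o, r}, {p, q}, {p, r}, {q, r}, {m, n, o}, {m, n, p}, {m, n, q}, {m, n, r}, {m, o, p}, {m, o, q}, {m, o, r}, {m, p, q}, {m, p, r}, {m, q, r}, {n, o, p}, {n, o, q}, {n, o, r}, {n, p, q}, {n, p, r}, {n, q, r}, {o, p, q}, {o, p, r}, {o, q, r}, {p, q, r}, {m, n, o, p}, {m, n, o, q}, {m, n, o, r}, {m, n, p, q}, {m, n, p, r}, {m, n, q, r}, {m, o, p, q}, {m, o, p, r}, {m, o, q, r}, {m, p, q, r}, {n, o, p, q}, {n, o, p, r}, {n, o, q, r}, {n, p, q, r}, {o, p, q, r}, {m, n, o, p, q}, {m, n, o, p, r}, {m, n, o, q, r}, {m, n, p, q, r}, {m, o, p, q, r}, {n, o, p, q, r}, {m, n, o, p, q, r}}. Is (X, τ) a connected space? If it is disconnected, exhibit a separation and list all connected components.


(X, τ) is disconnected; components = [{m}, {n}, {o}, {p}, {q}, {r}].

Find clopen sets (U ∈ τ with X ∖ U ∈ τ):
  U = ∅, X ∖ U = {m, n, o, p, q, r} — both open, so U is clopen.
  U = {m}, X ∖ U = {n, o, p, q, r} — both open, so U is clopen.
  U = {n}, X ∖ U = {m, o, p, q, r} — both open, so U is clopen.
  U = {o}, X ∖ U = {m, n, p, q, r} — both open, so U is clopen.
  U = {p}, X ∖ U = {m, n, o, q, r} — both open, so U is clopen.
  U = {q}, X ∖ U = {m, n, o, p, r} — both open, so U is clopen.
  U = {r}, X ∖ U = {m, n, o, p, q} — both open, so U is clopen.
  U = {m, n}, X ∖ U = {o, p, q, r} — both open, so U is clopen.
  U = {m, o}, X ∖ U = {n, p, q, r} — both open, so U is clopen.
  U = {m, p}, X ∖ U = {n, o, q, r} — both open, so U is clopen.
  U = {m, q}, X ∖ U = {n, o, p, r} — both open, so U is clopen.
  U = {m, r}, X ∖ U = {n, o, p, q} — both open, so U is clopen.
  U = {n, o}, X ∖ U = {m, p, q, r} — both open, so U is clopen.
  U = {n, p}, X ∖ U = {m, o, q, r} — both open, so U is clopen.
  U = {n, q}, X ∖ U = {m, o, p, r} — both open, so U is clopen.
  U = {n, r}, X ∖ U = {m, o, p, q} — both open, so U is clopen.
  U = {o, p}, X ∖ U = {m, n, q, r} — both open, so U is clopen.
  U = {o, q}, X ∖ U = {m, n, p, r} — both open, so U is clopen.
  U = {o, r}, X ∖ U = {m, n, p, q} — both open, so U is clopen.
  U = {p, q}, X ∖ U = {m, n, o, r} — both open, so U is clopen.
  U = {p, r}, X ∖ U = {m, n, o, q} — both open, so U is clopen.
  U = {q, r}, X ∖ U = {m, n, o, p} — both open, so U is clopen.
  U = {m, n, o}, X ∖ U = {p, q, r} — both open, so U is clopen.
  U = {m, n, p}, X ∖ U = {o, q, r} — both open, so U is clopen.
  U = {m, n, q}, X ∖ U = {o, p, r} — both open, so U is clopen.
  U = {m, n, r}, X ∖ U = {o, p, q} — both open, so U is clopen.
  U = {m, o, p}, X ∖ U = {n, q, r} — both open, so U is clopen.
  U = {m, o, q}, X ∖ U = {n, p, r} — both open, so U is clopen.
  U = {m, o, r}, X ∖ U = {n, p, q} — both open, so U is clopen.
  U = {m, p, q}, X ∖ U = {n, o, r} — both open, so U is clopen.
  U = {m, p, r}, X ∖ U = {n, o, q} — both open, so U is clopen.
  U = {m, q, r}, X ∖ U = {n, o, p} — both open, so U is clopen.
  U = {n, o, p}, X ∖ U = {m, q, r} — both open, so U is clopen.
  U = {n, o, q}, X ∖ U = {m, p, r} — both open, so U is clopen.
  U = {n, o, r}, X ∖ U = {m, p, q} — both open, so U is clopen.
  U = {n, p, q}, X ∖ U = {m, o, r} — both open, so U is clopen.
  U = {n, p, r}, X ∖ U = {m, o, q} — both open, so U is clopen.
  U = {n, q, r}, X ∖ U = {m, o, p} — both open, so U is clopen.
  U = {o, p, q}, X ∖ U = {m, n, r} — both open, so U is clopen.
  U = {o, p, r}, X ∖ U = {m, n, q} — both open, so U is clopen.
  U = {o, q, r}, X ∖ U = {m, n, p} — both open, so U is clopen.
  U = {p, q, r}, X ∖ U = {m, n, o} — both open, so U is clopen.
  U = {m, n, o, p}, X ∖ U = {q, r} — both open, so U is clopen.
  U = {m, n, o, q}, X ∖ U = {p, r} — both open, so U is clopen.
  U = {m, n, o, r}, X ∖ U = {p, q} — both open, so U is clopen.
  U = {m, n, p, q}, X ∖ U = {o, r} — both open, so U is clopen.
  U = {m, n, p, r}, X ∖ U = {o, q} — both open, so U is clopen.
  U = {m, n, q, r}, X ∖ U = {o, p} — both open, so U is clopen.
  U = {m, o, p, q}, X ∖ U = {n, r} — both open, so U is clopen.
  U = {m, o, p, r}, X ∖ U = {n, q} — both open, so U is clopen.
  U = {m, o, q, r}, X ∖ U = {n, p} — both open, so U is clopen.
  U = {m, p, q, r}, X ∖ U = {n, o} — both open, so U is clopen.
  U = {n, o, p, q}, X ∖ U = {m, r} — both open, so U is clopen.
  U = {n, o, p, r}, X ∖ U = {m, q} — both open, so U is clopen.
  U = {n, o, q, r}, X ∖ U = {m, p} — both open, so U is clopen.
  U = {n, p, q, r}, X ∖ U = {m, o} — both open, so U is clopen.
  U = {o, p, q, r}, X ∖ U = {m, n} — both open, so U is clopen.
  U = {m, n, o, p, q}, X ∖ U = {r} — both open, so U is clopen.
  U = {m, n, o, p, r}, X ∖ U = {q} — both open, so U is clopen.
  U = {m, n, o, q, r}, X ∖ U = {p} — both open, so U is clopen.
  U = {m, n, p, q, r}, X ∖ U = {o} — both open, so U is clopen.
  U = {m, o, p, q, r}, X ∖ U = {n} — both open, so U is clopen.
  U = {n, o, p, q, r}, X ∖ U = {m} — both open, so U is clopen.
  U = {m, n, o, p, q, r}, X ∖ U = ∅ — both open, so U is clopen.
Nontrivial clopen(s) exist: e.g. {m, o, p, q, r}. So (X, τ) is disconnected.
Compute connected components by grouping points that agree on all clopens:
  component: {m}
  component: {n}
  component: {o}
  component: {p}
  component: {q}
  component: {r}


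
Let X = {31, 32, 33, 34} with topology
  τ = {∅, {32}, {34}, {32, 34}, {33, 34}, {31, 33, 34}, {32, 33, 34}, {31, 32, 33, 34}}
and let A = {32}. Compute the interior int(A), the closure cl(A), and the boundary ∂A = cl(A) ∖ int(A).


int(A) = {32}, cl(A) = {32}, ∂A = ∅.

Closed sets in (X, τ) are complements of opens:
  closed(X, τ) = {∅, {31}, {32}, {31, 32}, {31, 33}, {31, 32, 33}, {31, 33, 34}, {31, 32, 33, 34}}.
int(A) = ⋃ {U ∈ τ : U ⊆ A}. Opens contained in A: ∅, {32}.
Taking the union of these: int(A) = {32}.
cl(A) = ⋂ {C closed : A ⊆ C}. Closed sets containing A: {32}, {31, 32}, {31, 32, 33}, {31, 32, 33, 34}.
Intersecting these: cl(A) = {32}.
∂A = cl(A) ∖ int(A) = {32} ∖ {32} = ∅.


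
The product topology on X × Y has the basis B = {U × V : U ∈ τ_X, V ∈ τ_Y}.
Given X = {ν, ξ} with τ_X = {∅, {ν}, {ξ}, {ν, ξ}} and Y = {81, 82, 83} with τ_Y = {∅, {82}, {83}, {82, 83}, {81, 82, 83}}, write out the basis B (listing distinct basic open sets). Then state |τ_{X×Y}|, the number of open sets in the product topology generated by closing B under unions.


Basis B = {∅ × ∅, {ν} × {82}, {ν} × {83}, {ξ} × {82}, {ξ} × {83}, {ν} × {82, 83}, {ν, ξ} × {82}, {ν, ξ} × {83}, {ξ} × {82, 83}, {ν} × {81, 82, 83}, {ξ} × {81, 82, 83}, {ν, ξ} × {82, 83}, {ν, ξ} × {81, 82, 83}}; |τ_{X×Y}| = 25.

Enumerate products U × V with U ∈ τ_X, V ∈ τ_Y (deduplicated):
  ∅ × ∅ = {} (∅)
  {ν} × {82} = {(ν,82)}
  {ν} × {83} = {(ν,83)}
  {ξ} × {82} = {(ξ,82)}
  {ξ} × {83} = {(ξ,83)}
  {ν} × {82, 83} = {(ν,82), (ν,83)}
  {ν, ξ} × {82} = {(ν,82), (ξ,82)}
  {ν, ξ} × {83} = {(ν,83), (ξ,83)}
  {ξ} × {82, 83} = {(ξ,82), (ξ,83)}
  {ν} × {81, 82, 83} = {(ν,81), (ν,82), (ν,83)}
  {ξ} × {81, 82, 83} = {(ξ,81), (ξ,82), (ξ,83)}
  {ν, ξ} × {82, 83} = {(ν,82), (ν,83), (ξ,82), (ξ,83)}
  {ν, ξ} × {81, 82, 83} = {(ν,81), (ν,82), (ν,83), (ξ,81), (ξ,82), (ξ,83)}
These 13 distinct sets form the basis B.
Close under arbitrary unions to get τ_{X×Y}; counting gives |τ_{X×Y}| = 25.


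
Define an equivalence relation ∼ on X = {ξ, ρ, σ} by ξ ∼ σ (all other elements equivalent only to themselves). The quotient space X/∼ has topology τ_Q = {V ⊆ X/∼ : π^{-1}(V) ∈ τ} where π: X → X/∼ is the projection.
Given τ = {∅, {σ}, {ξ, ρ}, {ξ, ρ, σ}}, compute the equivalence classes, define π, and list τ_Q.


X/∼ = {[ξ=σ], [ρ]}; |τ_Q| = 2.

Equivalence classes: [ξ=σ], [ρ].
Quotient map π: X → X/∼ sends ξ ↦ [ξ=σ], ρ ↦ [ρ], σ ↦ [ξ=σ].
For each subset V ⊆ X/∼, compute π^{-1}(V) ⊆ X and check whether π^{-1}(V) ∈ τ. V is open in τ_Q iff π^{-1}(V) ∈ τ.
  V = {}: π^{-1}(V) = ∅ ∈ τ ✓.
  V = {[ξ=σ]}: π^{-1}(V) = {ξ, σ} ∉ τ ✗.
  V = {[ρ]}: π^{-1}(V) = {ρ} ∉ τ ✗.
  V = {[ξ=σ], [ρ]}: π^{-1}(V) = {ξ, ρ, σ} ∈ τ ✓.
Open sets in the quotient: τ_Q = {{}, {[ξ=σ], [ρ]}} (2 elements).


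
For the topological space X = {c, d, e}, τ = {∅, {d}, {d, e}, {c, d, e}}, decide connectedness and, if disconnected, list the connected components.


(X, τ) is connected.

Find clopen sets (U ∈ τ with X ∖ U ∈ τ):
  U = ∅, X ∖ U = {c, d, e} — both open, so U is clopen.
  U = {c, d, e}, X ∖ U = ∅ — both open, so U is clopen.
Only trivial clopens (∅ and X) exist, so (X, τ) is connected.
Compute connected components by grouping points that agree on all clopens:
  component: {c, d, e}


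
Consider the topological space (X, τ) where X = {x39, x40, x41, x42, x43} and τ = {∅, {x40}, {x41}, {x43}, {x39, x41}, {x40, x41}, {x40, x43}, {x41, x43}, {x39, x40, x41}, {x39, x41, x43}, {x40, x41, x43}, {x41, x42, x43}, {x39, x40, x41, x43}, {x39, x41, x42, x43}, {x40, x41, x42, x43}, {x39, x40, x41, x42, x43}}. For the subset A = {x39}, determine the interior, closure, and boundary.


int(A) = ∅, cl(A) = {x39}, ∂A = {x39}.

Closed sets in (X, τ) are complements of opens:
  closed(X, τ) = {∅, {x39}, {x40}, {x42}, {x39, x40}, {x39, x42}, {x40, x42}, {x42, x43}, {x39, x40, x42}, {x39, x41, x42}, {x39, x42, x43}, {x40, x42, x43}, {x39, x40, x41, x42}, {x39, x40, x42, x43}, {x39, x41, x42, x43}, {x39, x40, x41, x42, x43}}.
int(A) = ⋃ {U ∈ τ : U ⊆ A}. Opens contained in A: ∅.
Taking the union of these: int(A) = ∅.
cl(A) = ⋂ {C closed : A ⊆ C}. Closed sets containing A: {x39}, {x39, x40}, {x39, x42}, {x39, x40, x42}, {x39, x41, x42}, {x39, x42, x43}, {x39, x40, x41, x42}, {x39, x40, x42, x43}, {x39, x41, x42, x43}, {x39, x40, x41, x42, x43}.
Intersecting these: cl(A) = {x39}.
∂A = cl(A) ∖ int(A) = {x39} ∖ ∅ = {x39}.


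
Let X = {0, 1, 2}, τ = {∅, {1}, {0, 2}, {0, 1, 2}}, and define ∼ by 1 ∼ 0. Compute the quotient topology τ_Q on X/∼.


X/∼ = {[0=1], [2]}; |τ_Q| = 2.

Equivalence classes: [0=1], [2].
Quotient map π: X → X/∼ sends 0 ↦ [0=1], 1 ↦ [0=1], 2 ↦ [2].
For each subset V ⊆ X/∼, compute π^{-1}(V) ⊆ X and check whether π^{-1}(V) ∈ τ. V is open in τ_Q iff π^{-1}(V) ∈ τ.
  V = {}: π^{-1}(V) = ∅ ∈ τ ✓.
  V = {[0=1]}: π^{-1}(V) = {0, 1} ∉ τ ✗.
  V = {[2]}: π^{-1}(V) = {2} ∉ τ ✗.
  V = {[0=1], [2]}: π^{-1}(V) = {0, 1, 2} ∈ τ ✓.
Open sets in the quotient: τ_Q = {{}, {[0=1], [2]}} (2 elements).


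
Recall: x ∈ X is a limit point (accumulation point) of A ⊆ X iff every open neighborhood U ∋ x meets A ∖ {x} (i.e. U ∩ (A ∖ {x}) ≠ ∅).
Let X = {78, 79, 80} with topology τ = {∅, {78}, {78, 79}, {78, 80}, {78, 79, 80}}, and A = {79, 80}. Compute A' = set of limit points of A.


A' = ∅

For each x ∈ X, list the open sets U ∈ τ with x ∈ U, then check whether U ∩ (A ∖ {x}) ≠ ∅ for every such U.
  x = 78: open {78} ∋ x has {78} ∩ (A ∖ {78}) = ∅, so x is NOT a limit point.
  x = 79: open {78, 79} ∋ x has {78, 79} ∩ (A ∖ {79}) = ∅, so x is NOT a limit point.
  x = 80: open {78, 80} ∋ x has {78, 80} ∩ (A ∖ {80}) = ∅, so x is NOT a limit point.
Collecting: A' = ∅.


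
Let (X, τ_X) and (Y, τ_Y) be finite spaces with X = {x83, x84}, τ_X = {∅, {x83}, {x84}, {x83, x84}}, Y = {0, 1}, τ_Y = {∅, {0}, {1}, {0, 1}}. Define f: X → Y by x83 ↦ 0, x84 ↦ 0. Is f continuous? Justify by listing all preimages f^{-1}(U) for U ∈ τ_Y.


f IS continuous.

Compute f^{-1}(U) for each U ∈ τ_Y:
  U = ∅: f^{-1}(U) = ∅ ∈ τ_X ✓.
  U = {0}: f^{-1}(U) = {x83, x84} ∈ τ_X ✓.
  U = {1}: f^{-1}(U) = ∅ ∈ τ_X ✓.
  U = {0, 1}: f^{-1}(U) = {x83, x84} ∈ τ_X ✓.
Every preimage lies in τ_X, so f IS continuous.


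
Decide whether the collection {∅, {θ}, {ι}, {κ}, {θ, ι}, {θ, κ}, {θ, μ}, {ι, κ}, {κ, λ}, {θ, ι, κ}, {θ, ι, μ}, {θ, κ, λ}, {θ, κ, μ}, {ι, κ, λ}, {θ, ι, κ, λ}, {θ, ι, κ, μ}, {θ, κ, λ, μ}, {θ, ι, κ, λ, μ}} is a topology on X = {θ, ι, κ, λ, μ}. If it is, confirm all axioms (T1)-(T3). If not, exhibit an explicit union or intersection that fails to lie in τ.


τ IS a topology on X.

Axiom (T1): ∅ ∈ τ? Yes; X ∈ τ? Yes.
Axiom (T2/T3): check pairwise unions and intersections of members of τ.
All pairwise intersections and unions checked — each lies in τ. Therefore τ satisfies (T1), (T2), (T3): it IS a topology on X.


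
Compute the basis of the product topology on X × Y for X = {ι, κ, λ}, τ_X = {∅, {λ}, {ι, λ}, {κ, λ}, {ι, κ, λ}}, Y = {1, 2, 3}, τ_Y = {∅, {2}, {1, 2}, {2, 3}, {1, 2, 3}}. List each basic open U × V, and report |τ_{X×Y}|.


Basis B = {∅ × ∅, {λ} × {2}, {ι, λ} × {2}, {κ, λ} × {2}, {λ} × {1, 2}, {λ} × {2, 3}, {ι, κ, λ} × {2}, {λ} × {1, 2, 3}, {ι, λ} × {1, 2}, {ι, λ} × {2, 3}, {κ, λ} × {1, 2}, {κ, λ} × {2, 3}, {ι, λ} × {1, 2, 3}, {ι, κ, λ} × {1, 2}, {ι, κ, λ} × {2, 3}, {κ, λ} × {1, 2, 3}, {ι, κ, λ} × {1, 2, 3}}; |τ_{X×Y}| = 48.

Enumerate products U × V with U ∈ τ_X, V ∈ τ_Y (deduplicated):
  ∅ × ∅ = {} (∅)
  {λ} × {2} = {(λ,2)}
  {ι, λ} × {2} = {(ι,2), (λ,2)}
  {κ, λ} × {2} = {(κ,2), (λ,2)}
  {λ} × {1, 2} = {(λ,1), (λ,2)}
  {λ} × {2, 3} = {(λ,2), (λ,3)}
  {ι, κ, λ} × {2} = {(ι,2), (κ,2), (λ,2)}
  {λ} × {1, 2, 3} = {(λ,1), (λ,2), (λ,3)}
  {ι, λ} × {1, 2} = {(ι,1), (ι,2), (λ,1), (λ,2)}
  {ι, λ} × {2, 3} = {(ι,2), (ι,3), (λ,2), (λ,3)}
  {κ, λ} × {1, 2} = {(κ,1), (κ,2), (λ,1), (λ,2)}
  {κ, λ} × {2, 3} = {(κ,2), (κ,3), (λ,2), (λ,3)}
  {ι, λ} × {1, 2, 3} = {(ι,1), (ι,2), (ι,3), (λ,1), (λ,2), (λ,3)}
  {ι, κ, λ} × {1, 2} = {(ι,1), (ι,2), (κ,1), (κ,2), (λ,1), (λ,2)}
  {ι, κ, λ} × {2, 3} = {(ι,2), (ι,3), (κ,2), (κ,3), (λ,2), (λ,3)}
  {κ, λ} × {1, 2, 3} = {(κ,1), (κ,2), (κ,3), (λ,1), (λ,2), (λ,3)}
  {ι, κ, λ} × {1, 2, 3} = {(ι,1), (ι,2), (ι,3), (κ,1), (κ,2), (κ,3), (λ,1), (λ,2), (λ,3)}
These 17 distinct sets form the basis B.
Close under arbitrary unions to get τ_{X×Y}; counting gives |τ_{X×Y}| = 48.


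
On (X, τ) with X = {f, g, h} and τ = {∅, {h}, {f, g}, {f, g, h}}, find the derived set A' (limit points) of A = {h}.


A' = ∅

For each x ∈ X, list the open sets U ∈ τ with x ∈ U, then check whether U ∩ (A ∖ {x}) ≠ ∅ for every such U.
  x = f: open {f, g} ∋ x has {f, g} ∩ (A ∖ {f}) = ∅, so x is NOT a limit point.
  x = g: open {f, g} ∋ x has {f, g} ∩ (A ∖ {g}) = ∅, so x is NOT a limit point.
  x = h: open {h} ∋ x has {h} ∩ (A ∖ {h}) = ∅, so x is NOT a limit point.
Collecting: A' = ∅.


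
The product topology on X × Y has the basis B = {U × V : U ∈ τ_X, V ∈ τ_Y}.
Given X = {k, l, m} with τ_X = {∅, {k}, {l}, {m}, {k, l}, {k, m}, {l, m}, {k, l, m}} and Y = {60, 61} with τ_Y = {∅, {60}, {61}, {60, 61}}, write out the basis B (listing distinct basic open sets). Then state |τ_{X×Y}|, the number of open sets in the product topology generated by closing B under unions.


Basis B = {∅ × ∅, {k} × {60}, {k} × {61}, {l} × {60}, {l} × {61}, {m} × {60}, {m} × {61}, {k} × {60, 61}, {k, l} × {60}, {k, m} × {60}, {k, l} × {61}, {k, m} × {61}, {l} × {60, 61}, {l, m} × {60}, {l, m} × {61}, {m} × {60, 61}, {k, l, m} × {60}, {k, l, m} × {61}, {k, l} × {60, 61}, {k, m} × {60, 61}, {l, m} × {60, 61}, {k, l, m} × {60, 61}}; |τ_{X×Y}| = 64.

Enumerate products U × V with U ∈ τ_X, V ∈ τ_Y (deduplicated):
  ∅ × ∅ = {} (∅)
  {k} × {60} = {(k,60)}
  {k} × {61} = {(k,61)}
  {l} × {60} = {(l,60)}
  {l} × {61} = {(l,61)}
  {m} × {60} = {(m,60)}
  {m} × {61} = {(m,61)}
  {k} × {60, 61} = {(k,60), (k,61)}
  {k, l} × {60} = {(k,60), (l,60)}
  {k, m} × {60} = {(k,60), (m,60)}
  {k, l} × {61} = {(k,61), (l,61)}
  {k, m} × {61} = {(k,61), (m,61)}
  {l} × {60, 61} = {(l,60), (l,61)}
  {l, m} × {60} = {(l,60), (m,60)}
  {l, m} × {61} = {(l,61), (m,61)}
  {m} × {60, 61} = {(m,60), (m,61)}
  {k, l, m} × {60} = {(k,60), (l,60), (m,60)}
  {k, l, m} × {61} = {(k,61), (l,61), (m,61)}
  {k, l} × {60, 61} = {(k,60), (k,61), (l,60), (l,61)}
  {k, m} × {60, 61} = {(k,60), (k,61), (m,60), (m,61)}
  {l, m} × {60, 61} = {(l,60), (l,61), (m,60), (m,61)}
  {k, l, m} × {60, 61} = {(k,60), (k,61), (l,60), (l,61), (m,60), (m,61)}
These 22 distinct sets form the basis B.
Close under arbitrary unions to get τ_{X×Y}; counting gives |τ_{X×Y}| = 64.


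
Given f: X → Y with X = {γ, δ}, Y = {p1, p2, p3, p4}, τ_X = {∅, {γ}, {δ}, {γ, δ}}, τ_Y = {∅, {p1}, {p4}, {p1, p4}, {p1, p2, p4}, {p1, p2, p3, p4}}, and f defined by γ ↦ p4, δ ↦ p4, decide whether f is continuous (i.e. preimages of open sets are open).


f IS continuous.

Compute f^{-1}(U) for each U ∈ τ_Y:
  U = ∅: f^{-1}(U) = ∅ ∈ τ_X ✓.
  U = {p1}: f^{-1}(U) = ∅ ∈ τ_X ✓.
  U = {p4}: f^{-1}(U) = {γ, δ} ∈ τ_X ✓.
  U = {p1, p4}: f^{-1}(U) = {γ, δ} ∈ τ_X ✓.
  U = {p1, p2, p4}: f^{-1}(U) = {γ, δ} ∈ τ_X ✓.
  U = {p1, p2, p3, p4}: f^{-1}(U) = {γ, δ} ∈ τ_X ✓.
Every preimage lies in τ_X, so f IS continuous.


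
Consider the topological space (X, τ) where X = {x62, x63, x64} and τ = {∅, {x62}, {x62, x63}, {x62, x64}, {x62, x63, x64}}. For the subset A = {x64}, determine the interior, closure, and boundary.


int(A) = ∅, cl(A) = {x64}, ∂A = {x64}.

Closed sets in (X, τ) are complements of opens:
  closed(X, τ) = {∅, {x63}, {x64}, {x63, x64}, {x62, x63, x64}}.
int(A) = ⋃ {U ∈ τ : U ⊆ A}. Opens contained in A: ∅.
Taking the union of these: int(A) = ∅.
cl(A) = ⋂ {C closed : A ⊆ C}. Closed sets containing A: {x64}, {x63, x64}, {x62, x63, x64}.
Intersecting these: cl(A) = {x64}.
∂A = cl(A) ∖ int(A) = {x64} ∖ ∅ = {x64}.


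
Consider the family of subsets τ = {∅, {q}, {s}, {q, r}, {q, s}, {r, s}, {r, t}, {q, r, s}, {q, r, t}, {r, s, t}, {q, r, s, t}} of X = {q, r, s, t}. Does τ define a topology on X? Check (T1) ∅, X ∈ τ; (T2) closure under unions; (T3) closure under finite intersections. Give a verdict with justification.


τ is NOT a topology on X.

Axiom (T1): ∅ ∈ τ? Yes; X ∈ τ? Yes.
Axiom (T2/T3): check pairwise unions and intersections of members of τ.
Counterexample for (T3): {q, r} ∩ {r, s} = {r} ∉ τ. Therefore τ is NOT a topology.


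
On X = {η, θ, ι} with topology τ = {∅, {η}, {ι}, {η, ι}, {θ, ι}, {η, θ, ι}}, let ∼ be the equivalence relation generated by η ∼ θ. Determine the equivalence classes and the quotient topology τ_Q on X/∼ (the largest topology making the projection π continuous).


X/∼ = {[η=θ], [ι]}; |τ_Q| = 3.

Equivalence classes: [η=θ], [ι].
Quotient map π: X → X/∼ sends η ↦ [η=θ], θ ↦ [η=θ], ι ↦ [ι].
For each subset V ⊆ X/∼, compute π^{-1}(V) ⊆ X and check whether π^{-1}(V) ∈ τ. V is open in τ_Q iff π^{-1}(V) ∈ τ.
  V = {}: π^{-1}(V) = ∅ ∈ τ ✓.
  V = {[η=θ]}: π^{-1}(V) = {η, θ} ∉ τ ✗.
  V = {[ι]}: π^{-1}(V) = {ι} ∈ τ ✓.
  V = {[η=θ], [ι]}: π^{-1}(V) = {η, θ, ι} ∈ τ ✓.
Open sets in the quotient: τ_Q = {{}, {[ι]}, {[η=θ], [ι]}} (3 elements).


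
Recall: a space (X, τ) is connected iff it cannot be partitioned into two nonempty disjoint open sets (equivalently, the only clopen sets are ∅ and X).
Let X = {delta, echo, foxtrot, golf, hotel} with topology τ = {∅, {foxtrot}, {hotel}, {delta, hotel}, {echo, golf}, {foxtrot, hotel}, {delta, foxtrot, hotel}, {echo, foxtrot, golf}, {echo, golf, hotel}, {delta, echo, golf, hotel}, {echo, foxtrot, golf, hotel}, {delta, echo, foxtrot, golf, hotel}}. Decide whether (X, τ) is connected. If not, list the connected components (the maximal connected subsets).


(X, τ) is disconnected; components = [{foxtrot}, {delta, hotel}, {echo, golf}].

Find clopen sets (U ∈ τ with X ∖ U ∈ τ):
  U = ∅, X ∖ U = {delta, echo, foxtrot, golf, hotel} — both open, so U is clopen.
  U = {foxtrot}, X ∖ U = {delta, echo, golf, hotel} — both open, so U is clopen.
  U = {delta, hotel}, X ∖ U = {echo, foxtrot, golf} — both open, so U is clopen.
  U = {echo, golf}, X ∖ U = {delta, foxtrot, hotel} — both open, so U is clopen.
  U = {delta, foxtrot, hotel}, X ∖ U = {echo, golf} — both open, so U is clopen.
  U = {echo, foxtrot, golf}, X ∖ U = {delta, hotel} — both open, so U is clopen.
  U = {delta, echo, golf, hotel}, X ∖ U = {foxtrot} — both open, so U is clopen.
  U = {delta, echo, foxtrot, golf, hotel}, X ∖ U = ∅ — both open, so U is clopen.
Nontrivial clopen(s) exist: e.g. {echo, golf}. So (X, τ) is disconnected.
Compute connected components by grouping points that agree on all clopens:
  component: {foxtrot}
  component: {delta, hotel}
  component: {echo, golf}


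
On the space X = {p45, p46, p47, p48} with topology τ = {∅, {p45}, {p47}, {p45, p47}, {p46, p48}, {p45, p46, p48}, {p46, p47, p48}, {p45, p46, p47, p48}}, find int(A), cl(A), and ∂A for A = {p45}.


int(A) = {p45}, cl(A) = {p45}, ∂A = ∅.

Closed sets in (X, τ) are complements of opens:
  closed(X, τ) = {∅, {p45}, {p47}, {p45, p47}, {p46, p48}, {p45, p46, p48}, {p46, p47, p48}, {p45, p46, p47, p48}}.
int(A) = ⋃ {U ∈ τ : U ⊆ A}. Opens contained in A: ∅, {p45}.
Taking the union of these: int(A) = {p45}.
cl(A) = ⋂ {C closed : A ⊆ C}. Closed sets containing A: {p45}, {p45, p47}, {p45, p46, p48}, {p45, p46, p47, p48}.
Intersecting these: cl(A) = {p45}.
∂A = cl(A) ∖ int(A) = {p45} ∖ {p45} = ∅.


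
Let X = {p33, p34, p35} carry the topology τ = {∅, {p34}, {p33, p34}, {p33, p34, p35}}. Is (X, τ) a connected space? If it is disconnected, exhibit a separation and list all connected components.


(X, τ) is connected.

Find clopen sets (U ∈ τ with X ∖ U ∈ τ):
  U = ∅, X ∖ U = {p33, p34, p35} — both open, so U is clopen.
  U = {p33, p34, p35}, X ∖ U = ∅ — both open, so U is clopen.
Only trivial clopens (∅ and X) exist, so (X, τ) is connected.
Compute connected components by grouping points that agree on all clopens:
  component: {p33, p34, p35}


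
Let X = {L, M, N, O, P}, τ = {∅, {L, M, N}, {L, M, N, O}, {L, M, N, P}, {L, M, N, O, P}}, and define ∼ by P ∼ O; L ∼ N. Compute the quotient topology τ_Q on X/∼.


X/∼ = {[L=N], [M], [O=P]}; |τ_Q| = 3.

Equivalence classes: [L=N], [M], [O=P].
Quotient map π: X → X/∼ sends L ↦ [L=N], M ↦ [M], N ↦ [L=N], O ↦ [O=P], P ↦ [O=P].
For each subset V ⊆ X/∼, compute π^{-1}(V) ⊆ X and check whether π^{-1}(V) ∈ τ. V is open in τ_Q iff π^{-1}(V) ∈ τ.
  V = {}: π^{-1}(V) = ∅ ∈ τ ✓.
  V = {[L=N]}: π^{-1}(V) = {L, N} ∉ τ ✗.
  V = {[M]}: π^{-1}(V) = {M} ∉ τ ✗.
  V = {[L=N], [M]}: π^{-1}(V) = {L, M, N} ∈ τ ✓.
  V = {[O=P]}: π^{-1}(V) = {O, P} ∉ τ ✗.
  V = {[L=N], [O=P]}: π^{-1}(V) = {L, N, O, P} ∉ τ ✗.
  V = {[M], [O=P]}: π^{-1}(V) = {M, O, P} ∉ τ ✗.
  V = {[L=N], [M], [O=P]}: π^{-1}(V) = {L, M, N, O, P} ∈ τ ✓.
Open sets in the quotient: τ_Q = {{}, {[L=N], [M]}, {[L=N], [M], [O=P]}} (3 elements).


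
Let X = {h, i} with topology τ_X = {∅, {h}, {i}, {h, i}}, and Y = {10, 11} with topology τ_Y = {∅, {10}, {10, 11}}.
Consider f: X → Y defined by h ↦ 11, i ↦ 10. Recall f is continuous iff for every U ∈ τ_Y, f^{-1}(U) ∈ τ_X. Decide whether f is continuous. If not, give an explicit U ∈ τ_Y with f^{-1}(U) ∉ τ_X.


f IS continuous.

Compute f^{-1}(U) for each U ∈ τ_Y:
  U = ∅: f^{-1}(U) = ∅ ∈ τ_X ✓.
  U = {10}: f^{-1}(U) = {i} ∈ τ_X ✓.
  U = {10, 11}: f^{-1}(U) = {h, i} ∈ τ_X ✓.
Every preimage lies in τ_X, so f IS continuous.


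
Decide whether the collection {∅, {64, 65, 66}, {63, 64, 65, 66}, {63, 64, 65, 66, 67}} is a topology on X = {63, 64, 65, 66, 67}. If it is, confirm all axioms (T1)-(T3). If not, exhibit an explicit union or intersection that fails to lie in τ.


τ IS a topology on X.

Axiom (T1): ∅ ∈ τ? Yes; X ∈ τ? Yes.
Axiom (T2/T3): check pairwise unions and intersections of members of τ.
All pairwise intersections and unions checked — each lies in τ. Therefore τ satisfies (T1), (T2), (T3): it IS a topology on X.


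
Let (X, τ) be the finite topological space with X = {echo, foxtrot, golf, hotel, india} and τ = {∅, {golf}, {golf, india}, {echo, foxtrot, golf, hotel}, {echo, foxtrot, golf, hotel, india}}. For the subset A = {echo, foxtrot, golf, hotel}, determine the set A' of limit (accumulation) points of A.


A' = {echo, foxtrot, hotel, india}

For each x ∈ X, list the open sets U ∈ τ with x ∈ U, then check whether U ∩ (A ∖ {x}) ≠ ∅ for every such U.
  x = echo: opens ∋ x are {echo, foxtrot, golf, hotel}, {echo, foxtrot, golf, hotel, india}; each meets A ∖ {echo}, so x IS a limit point.
  x = foxtrot: opens ∋ x are {echo, foxtrot, golf, hotel}, {echo, foxtrot, golf, hotel, india}; each meets A ∖ {foxtrot}, so x IS a limit point.
  x = golf: open {golf} ∋ x has {golf} ∩ (A ∖ {golf}) = ∅, so x is NOT a limit point.
  x = hotel: opens ∋ x are {echo, foxtrot, golf, hotel}, {echo, foxtrot, golf, hotel, india}; each meets A ∖ {hotel}, so x IS a limit point.
  x = india: opens ∋ x are {golf, india}, {echo, foxtrot, golf, hotel, india}; each meets A ∖ {india}, so x IS a limit point.
Collecting: A' = {echo, foxtrot, hotel, india}.


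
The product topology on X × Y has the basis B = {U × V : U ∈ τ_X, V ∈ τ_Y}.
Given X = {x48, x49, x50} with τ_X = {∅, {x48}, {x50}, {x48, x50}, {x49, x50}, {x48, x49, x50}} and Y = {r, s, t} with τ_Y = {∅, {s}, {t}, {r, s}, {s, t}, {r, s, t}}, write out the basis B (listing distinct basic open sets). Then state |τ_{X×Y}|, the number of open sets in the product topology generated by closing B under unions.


Basis B = {∅ × ∅, {x48} × {s}, {x48} × {t}, {x50} × {s}, {x50} × {t}, {x48} × {r, s}, {x48} × {s, t}, {x48, x50} × {s}, {x48, x50} × {t}, {x49, x50} × {s}, {x49, x50} × {t}, {x50} × {r, s}, {x50} × {s, t}, {x48} × {r, s, t}, {x48, x49, x50} × {s}, {x48, x49, x50} × {t}, {x50} × {r, s, t}, {x48, x50} × {r, s}, {x48, x50} × {s, t}, {x49, x50} × {r, s}, {x49, x50} × {s, t}, {x48, x50} × {r, s, t}, {x48, x49, x50} × {r, s}, {x48, x49, x50} × {s, t}, {x49, x50} × {r, s, t}, {x48, x49, x50} × {r, s, t}}; |τ_{X×Y}| = 108.

Enumerate products U × V with U ∈ τ_X, V ∈ τ_Y (deduplicated):
  ∅ × ∅ = {} (∅)
  {x48} × {s} = {(x48,s)}
  {x48} × {t} = {(x48,t)}
  {x50} × {s} = {(x50,s)}
  {x50} × {t} = {(x50,t)}
  {x48} × {r, s} = {(x48,r), (x48,s)}
  {x48} × {s, t} = {(x48,s), (x48,t)}
  {x48, x50} × {s} = {(x48,s), (x50,s)}
  {x48, x50} × {t} = {(x48,t), (x50,t)}
  {x49, x50} × {s} = {(x49,s), (x50,s)}
  {x49, x50} × {t} = {(x49,t), (x50,t)}
  {x50} × {r, s} = {(x50,r), (x50,s)}
  {x50} × {s, t} = {(x50,s), (x50,t)}
  {x48} × {r, s, t} = {(x48,r), (x48,s), (x48,t)}
  {x48, x49, x50} × {s} = {(x48,s), (x49,s), (x50,s)}
  {x48, x49, x50} × {t} = {(x48,t), (x49,t), (x50,t)}
  {x50} × {r, s, t} = {(x50,r), (x50,s), (x50,t)}
  {x48, x50} × {r, s} = {(x48,r), (x48,s), (x50,r), (x50,s)}
  {x48, x50} × {s, t} = {(x48,s), (x48,t), (x50,s), (x50,t)}
  {x49, x50} × {r, s} = {(x49,r), (x49,s), (x50,r), (x50,s)}
  {x49, x50} × {s, t} = {(x49,s), (x49,t), (x50,s), (x50,t)}
  {x48, x50} × {r, s, t} = {(x48,r), (x48,s), (x48,t), (x50,r), (x50,s), (x50,t)}
  {x48, x49, x50} × {r, s} = {(x48,r), (x48,s), (x49,r), (x49,s), (x50,r), (x50,s)}
  {x48, x49, x50} × {s, t} = {(x48,s), (x48,t), (x49,s), (x49,t), (x50,s), (x50,t)}
  {x49, x50} × {r, s, t} = {(x49,r), (x49,s), (x49,t), (x50,r), (x50,s), (x50,t)}
  {x48, x49, x50} × {r, s, t} = {(x48,r), (x48,s), (x48,t), (x49,r), (x49,s), (x49,t), (x50,r), (x50,s), (x50,t)}
These 26 distinct sets form the basis B.
Close under arbitrary unions to get τ_{X×Y}; counting gives |τ_{X×Y}| = 108.
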